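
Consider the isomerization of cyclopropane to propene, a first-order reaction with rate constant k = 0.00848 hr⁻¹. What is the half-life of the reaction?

81.74 hr

Step 1: For a first-order reaction, t₁/₂ = ln(2)/k
Step 2: t₁/₂ = ln(2)/0.00848
Step 3: t₁/₂ = 0.6931/0.00848 = 81.74 hr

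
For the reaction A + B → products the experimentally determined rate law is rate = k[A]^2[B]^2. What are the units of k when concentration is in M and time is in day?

M⁻³·day⁻¹

Step 1: Overall order = 2 + 2 = 4.
Step 2: rate has units M·day⁻¹; [A]^2[B]^2 has units M^4.
Step 3: k = rate/([A]^2[B]^2), so units of k = M^(1-4)·day⁻¹ = M⁻³·day⁻¹.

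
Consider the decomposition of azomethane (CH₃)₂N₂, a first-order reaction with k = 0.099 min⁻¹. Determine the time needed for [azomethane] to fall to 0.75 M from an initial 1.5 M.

7.001 min

Step 1: For first-order: t = ln([azomethane]₀/[azomethane])/k
Step 2: t = ln(1.5/0.75)/0.099
Step 3: t = ln(2)/0.099
Step 4: t = 0.6931/0.099 = 7.001 min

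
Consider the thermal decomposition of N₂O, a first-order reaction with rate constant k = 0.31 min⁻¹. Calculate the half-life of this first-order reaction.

2.236 min

Step 1: For a first-order reaction, t₁/₂ = ln(2)/k
Step 2: t₁/₂ = ln(2)/0.31
Step 3: t₁/₂ = 0.6931/0.31 = 2.236 min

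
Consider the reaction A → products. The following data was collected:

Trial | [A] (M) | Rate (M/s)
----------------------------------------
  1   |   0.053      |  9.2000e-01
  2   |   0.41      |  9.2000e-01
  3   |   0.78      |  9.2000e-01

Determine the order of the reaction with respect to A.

zeroth order (0)

Step 1: Compare trials - when concentration changes, rate stays constant.
Step 2: rate₂/rate₁ = 9.2000e-01/9.2000e-01 = 1
Step 3: [A]₂/[A]₁ = 0.41/0.053 = 7.736
Step 4: Since rate ratio ≈ (conc ratio)^0, the reaction is zeroth order.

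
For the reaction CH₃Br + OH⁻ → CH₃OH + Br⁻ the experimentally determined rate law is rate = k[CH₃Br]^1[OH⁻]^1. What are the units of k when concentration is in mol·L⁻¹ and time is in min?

(mol·L⁻¹)⁻¹·min⁻¹

Step 1: Overall order = 1 + 1 = 2.
Step 2: rate has units mol·L⁻¹·min⁻¹; [CH₃Br]^1[OH⁻]^1 has units (mol·L⁻¹)^2.
Step 3: k = rate/([CH₃Br]^1[OH⁻]^1), so units of k = (mol·L⁻¹)^(1-2)·min⁻¹ = (mol·L⁻¹)⁻¹·min⁻¹.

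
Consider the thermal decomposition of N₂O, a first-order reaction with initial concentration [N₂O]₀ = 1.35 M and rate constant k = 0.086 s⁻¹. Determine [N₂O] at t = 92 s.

0.0004945 M

Step 1: For a first-order reaction: [N₂O] = [N₂O]₀ × e^(-kt)
Step 2: [N₂O] = 1.35 × e^(-0.086 × 92)
Step 3: [N₂O] = 1.35 × e^(-7.912)
Step 4: [N₂O] = 1.35 × 0.000366321 = 0.0004945 M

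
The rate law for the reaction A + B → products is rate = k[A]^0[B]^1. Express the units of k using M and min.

min⁻¹

Step 1: Overall order = 0 + 1 = 1.
Step 2: rate has units M·min⁻¹; [A]^0[B]^1 has units M^1.
Step 3: k = rate/([A]^0[B]^1), so units of k = M^(1-1)·min⁻¹ = min⁻¹.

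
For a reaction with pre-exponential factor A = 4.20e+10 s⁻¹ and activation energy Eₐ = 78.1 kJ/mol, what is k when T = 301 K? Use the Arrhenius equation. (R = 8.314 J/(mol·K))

1.17e-03 s⁻¹

Step 1: Use the Arrhenius equation: k = A × exp(-Eₐ/RT)
Step 2: Convert Eₐ to J/mol: 78.1 kJ/mol = 78100 J/mol
Step 3: Calculate the exponent: -Eₐ/(RT) = -78100/(8.314 × 301) = -31.20862
Step 4: k = 4.20e+10 × exp(-31.20862)
Step 5: k = 4.20e+10 × 2.79427e-14 = 1.1736e-03 s⁻¹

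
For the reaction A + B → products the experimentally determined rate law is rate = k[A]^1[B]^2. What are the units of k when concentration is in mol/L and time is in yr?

(mol/L)⁻²·yr⁻¹

Step 1: Overall order = 1 + 2 = 3.
Step 2: rate has units mol/L·yr⁻¹; [A]^1[B]^2 has units (mol/L)^3.
Step 3: k = rate/([A]^1[B]^2), so units of k = (mol/L)^(1-3)·yr⁻¹ = (mol/L)⁻²·yr⁻¹.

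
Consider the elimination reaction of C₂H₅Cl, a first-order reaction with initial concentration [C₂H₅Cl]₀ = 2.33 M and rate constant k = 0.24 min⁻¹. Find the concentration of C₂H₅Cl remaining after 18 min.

0.03099 M

Step 1: For a first-order reaction: [C₂H₅Cl] = [C₂H₅Cl]₀ × e^(-kt)
Step 2: [C₂H₅Cl] = 2.33 × e^(-0.24 × 18)
Step 3: [C₂H₅Cl] = 2.33 × e^(-4.32)
Step 4: [C₂H₅Cl] = 2.33 × 0.0132999 = 0.03099 M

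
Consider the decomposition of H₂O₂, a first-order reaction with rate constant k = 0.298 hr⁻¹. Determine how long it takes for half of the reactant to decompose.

2.326 hr

Step 1: For a first-order reaction, t₁/₂ = ln(2)/k
Step 2: t₁/₂ = ln(2)/0.298
Step 3: t₁/₂ = 0.6931/0.298 = 2.326 hr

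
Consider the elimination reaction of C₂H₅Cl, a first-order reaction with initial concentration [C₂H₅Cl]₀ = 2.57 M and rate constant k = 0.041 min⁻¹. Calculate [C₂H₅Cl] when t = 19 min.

1.179 M

Step 1: For a first-order reaction: [C₂H₅Cl] = [C₂H₅Cl]₀ × e^(-kt)
Step 2: [C₂H₅Cl] = 2.57 × e^(-0.041 × 19)
Step 3: [C₂H₅Cl] = 2.57 × e^(-0.779)
Step 4: [C₂H₅Cl] = 2.57 × 0.458865 = 1.179 M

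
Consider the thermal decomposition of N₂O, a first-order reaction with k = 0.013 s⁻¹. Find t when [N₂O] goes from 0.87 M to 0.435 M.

53.32 s

Step 1: For first-order: t = ln([N₂O]₀/[N₂O])/k
Step 2: t = ln(0.87/0.435)/0.013
Step 3: t = ln(2)/0.013
Step 4: t = 0.6931/0.013 = 53.32 s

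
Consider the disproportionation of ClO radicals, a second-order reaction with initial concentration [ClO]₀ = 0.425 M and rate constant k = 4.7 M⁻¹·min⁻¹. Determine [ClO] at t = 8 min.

0.02503 M

Step 1: For a second-order reaction: 1/[ClO] = 1/[ClO]₀ + kt
Step 2: 1/[ClO] = 1/0.425 + 4.7 × 8
Step 3: 1/[ClO] = 2.353 + 37.6 = 39.95
Step 4: [ClO] = 1/39.95 = 0.02503 M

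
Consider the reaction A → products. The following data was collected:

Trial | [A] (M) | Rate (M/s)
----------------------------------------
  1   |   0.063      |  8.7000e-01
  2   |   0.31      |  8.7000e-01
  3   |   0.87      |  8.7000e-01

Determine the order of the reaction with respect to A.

zeroth order (0)

Step 1: Compare trials - when concentration changes, rate stays constant.
Step 2: rate₂/rate₁ = 8.7000e-01/8.7000e-01 = 1
Step 3: [A]₂/[A]₁ = 0.31/0.063 = 4.921
Step 4: Since rate ratio ≈ (conc ratio)^0, the reaction is zeroth order.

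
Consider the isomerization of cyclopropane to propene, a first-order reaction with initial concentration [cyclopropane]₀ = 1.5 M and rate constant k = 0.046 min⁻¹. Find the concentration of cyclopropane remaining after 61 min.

0.09067 M

Step 1: For a first-order reaction: [cyclopropane] = [cyclopropane]₀ × e^(-kt)
Step 2: [cyclopropane] = 1.5 × e^(-0.046 × 61)
Step 3: [cyclopropane] = 1.5 × e^(-2.806)
Step 4: [cyclopropane] = 1.5 × 0.0604463 = 0.09067 M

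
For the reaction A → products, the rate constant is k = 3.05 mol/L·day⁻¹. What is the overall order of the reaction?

zeroth order (0)

Step 1: The units of k for an nth-order reaction are (concentration)^(1-n)·(time)⁻¹.
Step 2: Here k has units mol/L·day⁻¹, so the concentration exponent is 1.
Step 3: 1 - n = 1 ⇒ n = 0. The reaction is zeroth order.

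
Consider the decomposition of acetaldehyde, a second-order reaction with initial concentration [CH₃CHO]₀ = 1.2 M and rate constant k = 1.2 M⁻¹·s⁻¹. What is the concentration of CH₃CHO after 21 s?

0.03841 M

Step 1: For a second-order reaction: 1/[CH₃CHO] = 1/[CH₃CHO]₀ + kt
Step 2: 1/[CH₃CHO] = 1/1.2 + 1.2 × 21
Step 3: 1/[CH₃CHO] = 0.8333 + 25.2 = 26.03
Step 4: [CH₃CHO] = 1/26.03 = 0.03841 M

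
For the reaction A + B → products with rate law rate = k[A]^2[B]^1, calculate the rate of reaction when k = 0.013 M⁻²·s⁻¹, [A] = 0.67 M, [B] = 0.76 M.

0.004435 M/s

Step 1: The rate law is rate = k[A]^2[B]^1
Step 2: Substitute: rate = 0.013 × (0.67)^2 × (0.76)^1
Step 3: rate = 0.013 × 0.4489 × 0.76 = 0.00443513 M/s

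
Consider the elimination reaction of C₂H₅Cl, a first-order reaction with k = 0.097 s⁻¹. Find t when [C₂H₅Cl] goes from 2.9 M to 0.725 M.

14.29 s

Step 1: For first-order: t = ln([C₂H₅Cl]₀/[C₂H₅Cl])/k
Step 2: t = ln(2.9/0.725)/0.097
Step 3: t = ln(4)/0.097
Step 4: t = 1.386/0.097 = 14.29 s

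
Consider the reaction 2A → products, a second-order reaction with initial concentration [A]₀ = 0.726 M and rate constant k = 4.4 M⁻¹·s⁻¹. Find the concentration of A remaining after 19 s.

0.01177 M

Step 1: For a second-order reaction: 1/[A] = 1/[A]₀ + kt
Step 2: 1/[A] = 1/0.726 + 4.4 × 19
Step 3: 1/[A] = 1.377 + 83.6 = 84.98
Step 4: [A] = 1/84.98 = 0.01177 M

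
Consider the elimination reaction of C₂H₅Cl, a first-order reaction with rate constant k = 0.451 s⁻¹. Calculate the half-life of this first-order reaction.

1.537 s

Step 1: For a first-order reaction, t₁/₂ = ln(2)/k
Step 2: t₁/₂ = ln(2)/0.451
Step 3: t₁/₂ = 0.6931/0.451 = 1.537 s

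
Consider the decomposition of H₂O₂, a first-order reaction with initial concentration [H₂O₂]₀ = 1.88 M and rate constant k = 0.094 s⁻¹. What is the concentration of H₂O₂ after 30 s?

0.1121 M

Step 1: For a first-order reaction: [H₂O₂] = [H₂O₂]₀ × e^(-kt)
Step 2: [H₂O₂] = 1.88 × e^(-0.094 × 30)
Step 3: [H₂O₂] = 1.88 × e^(-2.82)
Step 4: [H₂O₂] = 1.88 × 0.0596059 = 0.1121 M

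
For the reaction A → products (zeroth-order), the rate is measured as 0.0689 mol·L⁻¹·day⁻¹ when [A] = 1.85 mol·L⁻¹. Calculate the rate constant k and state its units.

0.0689 mol·L⁻¹·day⁻¹

Step 1: For a zeroth-order reaction, rate = k (independent of concentration).
Step 2: k = rate = 0.0689 mol·L⁻¹·day⁻¹.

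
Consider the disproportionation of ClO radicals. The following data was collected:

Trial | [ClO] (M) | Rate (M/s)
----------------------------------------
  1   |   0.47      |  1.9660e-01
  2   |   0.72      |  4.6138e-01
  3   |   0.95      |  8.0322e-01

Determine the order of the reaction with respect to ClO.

second order (2)

Step 1: Compare trials to find order n where rate₂/rate₁ = ([ClO]₂/[ClO]₁)^n
Step 2: rate₂/rate₁ = 4.6138e-01/1.9660e-01 = 2.347
Step 3: [ClO]₂/[ClO]₁ = 0.72/0.47 = 1.532
Step 4: n = ln(2.347)/ln(1.532) = 2.00 ≈ 2
Step 5: The reaction is second order in ClO.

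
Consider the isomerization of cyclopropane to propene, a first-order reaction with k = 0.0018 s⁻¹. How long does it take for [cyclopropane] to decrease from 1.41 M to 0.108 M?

1427 s

Step 1: For first-order: t = ln([cyclopropane]₀/[cyclopropane])/k
Step 2: t = ln(1.41/0.108)/0.0018
Step 3: t = ln(13.06)/0.0018
Step 4: t = 2.569/0.0018 = 1427 s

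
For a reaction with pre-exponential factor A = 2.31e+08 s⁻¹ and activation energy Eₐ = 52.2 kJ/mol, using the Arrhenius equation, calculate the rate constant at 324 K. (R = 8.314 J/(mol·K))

8.87e-01 s⁻¹

Step 1: Use the Arrhenius equation: k = A × exp(-Eₐ/RT)
Step 2: Convert Eₐ to J/mol: 52.2 kJ/mol = 52200 J/mol
Step 3: Calculate the exponent: -Eₐ/(RT) = -52200/(8.314 × 324) = -19.37829
Step 4: k = 2.31e+08 × exp(-19.37829)
Step 5: k = 2.31e+08 × 3.83809e-09 = 8.8660e-01 s⁻¹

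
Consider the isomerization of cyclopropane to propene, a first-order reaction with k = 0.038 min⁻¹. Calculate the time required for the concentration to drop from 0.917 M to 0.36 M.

24.61 min

Step 1: For first-order: t = ln([cyclopropane]₀/[cyclopropane])/k
Step 2: t = ln(0.917/0.36)/0.038
Step 3: t = ln(2.547)/0.038
Step 4: t = 0.935/0.038 = 24.61 min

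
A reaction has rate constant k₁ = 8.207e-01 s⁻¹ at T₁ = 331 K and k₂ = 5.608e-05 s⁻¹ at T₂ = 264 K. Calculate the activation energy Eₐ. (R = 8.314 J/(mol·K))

104.0 kJ/mol

Step 1: Use the two-temperature Arrhenius form: ln(k₂/k₁) = -Eₐ/R × (1/T₂ - 1/T₁)
Step 2: ln(k₂/k₁) = ln(5.608e-05/8.207e-01) = ln(6.83319e-05) = -9.59113
Step 3: 1/T₂ - 1/T₁ = 1/264 - 1/331 = 7.667308e-04 K⁻¹
Step 4: Eₐ = -R × ln(k₂/k₁) / (1/T₂ - 1/T₁) = -8.314 × -9.59113 / 7.667308e-04
Step 5: Eₐ = 1.0400e+05 J/mol = 104.0 kJ/mol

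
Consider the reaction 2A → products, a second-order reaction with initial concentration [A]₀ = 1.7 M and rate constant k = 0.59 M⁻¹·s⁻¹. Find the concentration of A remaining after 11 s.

0.1413 M

Step 1: For a second-order reaction: 1/[A] = 1/[A]₀ + kt
Step 2: 1/[A] = 1/1.7 + 0.59 × 11
Step 3: 1/[A] = 0.5882 + 6.49 = 7.078
Step 4: [A] = 1/7.078 = 0.1413 M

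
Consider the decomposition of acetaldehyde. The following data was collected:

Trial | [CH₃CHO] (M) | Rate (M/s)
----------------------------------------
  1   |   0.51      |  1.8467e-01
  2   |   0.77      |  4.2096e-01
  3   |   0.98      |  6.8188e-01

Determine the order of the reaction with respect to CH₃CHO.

second order (2)

Step 1: Compare trials to find order n where rate₂/rate₁ = ([CH₃CHO]₂/[CH₃CHO]₁)^n
Step 2: rate₂/rate₁ = 4.2096e-01/1.8467e-01 = 2.28
Step 3: [CH₃CHO]₂/[CH₃CHO]₁ = 0.77/0.51 = 1.51
Step 4: n = ln(2.28)/ln(1.51) = 2.00 ≈ 2
Step 5: The reaction is second order in CH₃CHO.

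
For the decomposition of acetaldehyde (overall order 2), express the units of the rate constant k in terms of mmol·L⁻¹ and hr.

(mmol·L⁻¹)⁻¹·hr⁻¹

Step 1: For overall order n, rate = k × (concentration)^n.
Step 2: Rate has units mmol·L⁻¹·hr⁻¹; concentration term has units (mmol·L⁻¹)^2.
Step 3: k = rate / (concentration)^n, so units of k = (mmol·L⁻¹)^(1-2)·hr⁻¹ = (mmol·L⁻¹)⁻¹·hr⁻¹.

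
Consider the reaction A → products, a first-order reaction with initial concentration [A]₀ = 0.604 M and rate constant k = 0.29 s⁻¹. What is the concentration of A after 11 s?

0.02487 M

Step 1: For a first-order reaction: [A] = [A]₀ × e^(-kt)
Step 2: [A] = 0.604 × e^(-0.29 × 11)
Step 3: [A] = 0.604 × e^(-3.19)
Step 4: [A] = 0.604 × 0.0411719 = 0.02487 M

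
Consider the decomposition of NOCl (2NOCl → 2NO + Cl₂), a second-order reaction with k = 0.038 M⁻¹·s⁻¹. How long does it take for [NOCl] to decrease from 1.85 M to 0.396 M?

52.23 s

Step 1: For second-order: t = (1/[NOCl] - 1/[NOCl]₀)/k
Step 2: t = (1/0.396 - 1/1.85)/0.038
Step 3: t = (2.525 - 0.5405)/0.038
Step 4: t = 1.985/0.038 = 52.23 s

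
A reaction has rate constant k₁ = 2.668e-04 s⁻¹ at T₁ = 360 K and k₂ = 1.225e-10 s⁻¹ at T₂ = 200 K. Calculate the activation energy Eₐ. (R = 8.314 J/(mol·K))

54.6 kJ/mol

Step 1: Use the two-temperature Arrhenius form: ln(k₂/k₁) = -Eₐ/R × (1/T₂ - 1/T₁)
Step 2: ln(k₂/k₁) = ln(1.225e-10/2.668e-04) = ln(4.59145e-07) = -14.5939
Step 3: 1/T₂ - 1/T₁ = 1/200 - 1/360 = 2.222222e-03 K⁻¹
Step 4: Eₐ = -R × ln(k₂/k₁) / (1/T₂ - 1/T₁) = -8.314 × -14.5939 / 2.222222e-03
Step 5: Eₐ = 5.4600e+04 J/mol = 54.6 kJ/mol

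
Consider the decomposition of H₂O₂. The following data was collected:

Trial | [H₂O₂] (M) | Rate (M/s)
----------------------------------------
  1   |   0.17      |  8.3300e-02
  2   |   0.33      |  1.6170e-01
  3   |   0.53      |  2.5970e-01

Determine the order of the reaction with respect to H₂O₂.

first order (1)

Step 1: Compare trials to find order n where rate₂/rate₁ = ([H₂O₂]₂/[H₂O₂]₁)^n
Step 2: rate₂/rate₁ = 1.6170e-01/8.3300e-02 = 1.941
Step 3: [H₂O₂]₂/[H₂O₂]₁ = 0.33/0.17 = 1.941
Step 4: n = ln(1.941)/ln(1.941) = 1.00 ≈ 1
Step 5: The reaction is first order in H₂O₂.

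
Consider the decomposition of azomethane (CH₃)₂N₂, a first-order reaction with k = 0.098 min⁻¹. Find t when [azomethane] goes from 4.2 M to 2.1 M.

7.073 min

Step 1: For first-order: t = ln([azomethane]₀/[azomethane])/k
Step 2: t = ln(4.2/2.1)/0.098
Step 3: t = ln(2)/0.098
Step 4: t = 0.6931/0.098 = 7.073 min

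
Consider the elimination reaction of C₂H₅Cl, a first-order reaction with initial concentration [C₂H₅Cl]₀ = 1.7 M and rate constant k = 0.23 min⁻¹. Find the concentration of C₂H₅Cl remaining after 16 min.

0.04288 M

Step 1: For a first-order reaction: [C₂H₅Cl] = [C₂H₅Cl]₀ × e^(-kt)
Step 2: [C₂H₅Cl] = 1.7 × e^(-0.23 × 16)
Step 3: [C₂H₅Cl] = 1.7 × e^(-3.68)
Step 4: [C₂H₅Cl] = 1.7 × 0.025223 = 0.04288 M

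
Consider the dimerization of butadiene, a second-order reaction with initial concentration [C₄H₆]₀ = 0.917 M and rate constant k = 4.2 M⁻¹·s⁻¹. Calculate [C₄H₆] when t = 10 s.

0.02321 M

Step 1: For a second-order reaction: 1/[C₄H₆] = 1/[C₄H₆]₀ + kt
Step 2: 1/[C₄H₆] = 1/0.917 + 4.2 × 10
Step 3: 1/[C₄H₆] = 1.091 + 42 = 43.09
Step 4: [C₄H₆] = 1/43.09 = 0.02321 M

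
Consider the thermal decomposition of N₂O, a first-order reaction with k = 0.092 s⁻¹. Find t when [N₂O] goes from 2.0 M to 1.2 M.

5.552 s

Step 1: For first-order: t = ln([N₂O]₀/[N₂O])/k
Step 2: t = ln(2.0/1.2)/0.092
Step 3: t = ln(1.667)/0.092
Step 4: t = 0.5108/0.092 = 5.552 s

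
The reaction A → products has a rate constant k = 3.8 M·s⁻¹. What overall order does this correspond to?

zeroth order (0)

Step 1: The units of k for an nth-order reaction are (concentration)^(1-n)·(time)⁻¹.
Step 2: Here k has units M·s⁻¹, so the concentration exponent is 1.
Step 3: 1 - n = 1 ⇒ n = 0. The reaction is zeroth order.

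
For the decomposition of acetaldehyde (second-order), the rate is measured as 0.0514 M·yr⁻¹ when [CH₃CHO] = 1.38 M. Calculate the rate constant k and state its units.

0.02699 M⁻¹·yr⁻¹

Step 1: rate = k[CH₃CHO]^2, so k = rate / [CH₃CHO]^2.
Step 2: k = 0.0514 / (1.38)^2 = 0.0514 / 1.904.
Step 3: k = 0.02699 M⁻¹·yr⁻¹.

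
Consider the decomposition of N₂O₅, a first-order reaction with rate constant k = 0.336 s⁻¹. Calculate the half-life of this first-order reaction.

2.063 s

Step 1: For a first-order reaction, t₁/₂ = ln(2)/k
Step 2: t₁/₂ = ln(2)/0.336
Step 3: t₁/₂ = 0.6931/0.336 = 2.063 s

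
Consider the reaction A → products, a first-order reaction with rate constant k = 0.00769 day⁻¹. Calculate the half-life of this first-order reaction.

90.14 day

Step 1: For a first-order reaction, t₁/₂ = ln(2)/k
Step 2: t₁/₂ = ln(2)/0.00769
Step 3: t₁/₂ = 0.6931/0.00769 = 90.14 day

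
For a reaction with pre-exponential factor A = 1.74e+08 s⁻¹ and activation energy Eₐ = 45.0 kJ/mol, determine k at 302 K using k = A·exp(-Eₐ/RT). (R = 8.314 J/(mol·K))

2.86e+00 s⁻¹

Step 1: Use the Arrhenius equation: k = A × exp(-Eₐ/RT)
Step 2: Convert Eₐ to J/mol: 45.0 kJ/mol = 45000 J/mol
Step 3: Calculate the exponent: -Eₐ/(RT) = -45000/(8.314 × 302) = -17.92237
Step 4: k = 1.74e+08 × exp(-17.92237)
Step 5: k = 1.74e+08 × 1.64594e-08 = 2.8639e+00 s⁻¹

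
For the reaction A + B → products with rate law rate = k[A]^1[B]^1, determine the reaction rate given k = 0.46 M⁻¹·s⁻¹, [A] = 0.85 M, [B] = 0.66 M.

0.2581 M/s

Step 1: The rate law is rate = k[A]^1[B]^1
Step 2: Substitute: rate = 0.46 × (0.85)^1 × (0.66)^1
Step 3: rate = 0.46 × 0.85 × 0.66 = 0.25806 M/s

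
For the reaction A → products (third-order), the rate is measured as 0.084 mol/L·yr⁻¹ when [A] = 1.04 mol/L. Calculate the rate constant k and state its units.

0.07468 (mol/L)⁻²·yr⁻¹

Step 1: rate = k[A]^3, so k = rate / [A]^3.
Step 2: k = 0.084 / (1.04)^3 = 0.084 / 1.125.
Step 3: k = 0.07468 (mol/L)⁻²·yr⁻¹.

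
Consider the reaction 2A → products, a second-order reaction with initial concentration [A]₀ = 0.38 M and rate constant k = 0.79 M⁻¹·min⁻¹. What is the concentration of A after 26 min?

0.04316 M

Step 1: For a second-order reaction: 1/[A] = 1/[A]₀ + kt
Step 2: 1/[A] = 1/0.38 + 0.79 × 26
Step 3: 1/[A] = 2.632 + 20.54 = 23.17
Step 4: [A] = 1/23.17 = 0.04316 M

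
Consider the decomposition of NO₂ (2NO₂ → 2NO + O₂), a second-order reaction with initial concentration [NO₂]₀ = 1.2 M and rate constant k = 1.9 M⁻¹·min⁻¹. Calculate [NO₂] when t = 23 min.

0.02246 M

Step 1: For a second-order reaction: 1/[NO₂] = 1/[NO₂]₀ + kt
Step 2: 1/[NO₂] = 1/1.2 + 1.9 × 23
Step 3: 1/[NO₂] = 0.8333 + 43.7 = 44.53
Step 4: [NO₂] = 1/44.53 = 0.02246 M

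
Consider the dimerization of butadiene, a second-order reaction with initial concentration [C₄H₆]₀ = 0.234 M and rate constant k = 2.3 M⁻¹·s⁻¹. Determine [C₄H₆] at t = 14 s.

0.02742 M

Step 1: For a second-order reaction: 1/[C₄H₆] = 1/[C₄H₆]₀ + kt
Step 2: 1/[C₄H₆] = 1/0.234 + 2.3 × 14
Step 3: 1/[C₄H₆] = 4.274 + 32.2 = 36.47
Step 4: [C₄H₆] = 1/36.47 = 0.02742 M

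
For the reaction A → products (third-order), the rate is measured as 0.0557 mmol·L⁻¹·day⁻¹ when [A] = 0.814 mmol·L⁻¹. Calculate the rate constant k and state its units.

0.1033 (mmol·L⁻¹)⁻²·day⁻¹

Step 1: rate = k[A]^3, so k = rate / [A]^3.
Step 2: k = 0.0557 / (0.814)^3 = 0.0557 / 0.5394.
Step 3: k = 0.1033 (mmol·L⁻¹)⁻²·day⁻¹.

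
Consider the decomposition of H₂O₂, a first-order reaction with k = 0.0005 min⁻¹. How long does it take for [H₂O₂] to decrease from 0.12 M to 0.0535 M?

1616 min

Step 1: For first-order: t = ln([H₂O₂]₀/[H₂O₂])/k
Step 2: t = ln(0.12/0.0535)/0.0005
Step 3: t = ln(2.243)/0.0005
Step 4: t = 0.8078/0.0005 = 1616 min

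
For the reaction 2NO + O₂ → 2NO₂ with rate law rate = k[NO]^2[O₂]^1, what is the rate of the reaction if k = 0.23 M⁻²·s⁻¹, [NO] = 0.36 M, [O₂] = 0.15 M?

0.004471 M/s

Step 1: The rate law is rate = k[NO]^2[O₂]^1
Step 2: Substitute: rate = 0.23 × (0.36)^2 × (0.15)^1
Step 3: rate = 0.23 × 0.1296 × 0.15 = 0.0044712 M/s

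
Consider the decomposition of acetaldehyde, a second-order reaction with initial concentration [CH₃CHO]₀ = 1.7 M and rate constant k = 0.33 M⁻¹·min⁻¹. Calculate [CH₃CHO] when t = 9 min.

0.281 M

Step 1: For a second-order reaction: 1/[CH₃CHO] = 1/[CH₃CHO]₀ + kt
Step 2: 1/[CH₃CHO] = 1/1.7 + 0.33 × 9
Step 3: 1/[CH₃CHO] = 0.5882 + 2.97 = 3.558
Step 4: [CH₃CHO] = 1/3.558 = 0.281 M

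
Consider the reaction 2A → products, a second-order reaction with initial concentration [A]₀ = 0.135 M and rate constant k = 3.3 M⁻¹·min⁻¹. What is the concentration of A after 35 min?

0.008136 M

Step 1: For a second-order reaction: 1/[A] = 1/[A]₀ + kt
Step 2: 1/[A] = 1/0.135 + 3.3 × 35
Step 3: 1/[A] = 7.407 + 115.5 = 122.9
Step 4: [A] = 1/122.9 = 0.008136 M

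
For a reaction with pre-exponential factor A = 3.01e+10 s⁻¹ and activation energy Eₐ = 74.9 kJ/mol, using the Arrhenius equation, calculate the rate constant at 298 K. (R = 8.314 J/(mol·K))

2.24e-03 s⁻¹

Step 1: Use the Arrhenius equation: k = A × exp(-Eₐ/RT)
Step 2: Convert Eₐ to J/mol: 74.9 kJ/mol = 74900 J/mol
Step 3: Calculate the exponent: -Eₐ/(RT) = -74900/(8.314 × 298) = -30.23121
Step 4: k = 3.01e+10 × exp(-30.23121)
Step 5: k = 3.01e+10 × 7.42596e-14 = 2.2352e-03 s⁻¹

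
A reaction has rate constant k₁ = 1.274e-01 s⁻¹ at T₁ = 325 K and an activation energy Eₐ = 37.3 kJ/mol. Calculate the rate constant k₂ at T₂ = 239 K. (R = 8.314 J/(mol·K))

8.870e-04 s⁻¹

Step 1: Use the two-temperature Arrhenius form: ln(k₂/k₁) = -Eₐ/R × (1/T₂ - 1/T₁)
Step 2: Convert Eₐ to J/mol: 37.3 kJ/mol = 37300 J/mol
Step 3: 1/T₂ - 1/T₁ = 1/239 - 1/325 = 1.107177e-03 K⁻¹
Step 4: ln(k₂/k₁) = -37300/8.314 × 1.107177e-03 = -4.96725
Step 5: k₂ = k₁ × exp(-4.96725) = 1.274e-01 × 6.96227e-03 = 8.870e-04 s⁻¹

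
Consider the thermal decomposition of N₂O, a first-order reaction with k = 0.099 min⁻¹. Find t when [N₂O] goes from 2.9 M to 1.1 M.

9.792 min

Step 1: For first-order: t = ln([N₂O]₀/[N₂O])/k
Step 2: t = ln(2.9/1.1)/0.099
Step 3: t = ln(2.636)/0.099
Step 4: t = 0.9694/0.099 = 9.792 min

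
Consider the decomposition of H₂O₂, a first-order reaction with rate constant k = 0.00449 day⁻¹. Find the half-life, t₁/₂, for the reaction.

154.4 day

Step 1: For a first-order reaction, t₁/₂ = ln(2)/k
Step 2: t₁/₂ = ln(2)/0.00449
Step 3: t₁/₂ = 0.6931/0.00449 = 154.4 day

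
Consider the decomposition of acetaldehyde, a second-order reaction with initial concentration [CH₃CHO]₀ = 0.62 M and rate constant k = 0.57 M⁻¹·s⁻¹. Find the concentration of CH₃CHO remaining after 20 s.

0.07685 M

Step 1: For a second-order reaction: 1/[CH₃CHO] = 1/[CH₃CHO]₀ + kt
Step 2: 1/[CH₃CHO] = 1/0.62 + 0.57 × 20
Step 3: 1/[CH₃CHO] = 1.613 + 11.4 = 13.01
Step 4: [CH₃CHO] = 1/13.01 = 0.07685 M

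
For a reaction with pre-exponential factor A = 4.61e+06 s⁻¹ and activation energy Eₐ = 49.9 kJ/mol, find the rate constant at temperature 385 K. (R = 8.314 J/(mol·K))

7.82e-01 s⁻¹

Step 1: Use the Arrhenius equation: k = A × exp(-Eₐ/RT)
Step 2: Convert Eₐ to J/mol: 49.9 kJ/mol = 49900 J/mol
Step 3: Calculate the exponent: -Eₐ/(RT) = -49900/(8.314 × 385) = -15.58941
Step 4: k = 4.61e+06 × exp(-15.58941)
Step 5: k = 4.61e+06 × 1.69670e-07 = 7.8218e-01 s⁻¹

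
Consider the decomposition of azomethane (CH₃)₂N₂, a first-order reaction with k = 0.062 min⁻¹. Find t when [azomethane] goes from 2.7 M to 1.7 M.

7.462 min

Step 1: For first-order: t = ln([azomethane]₀/[azomethane])/k
Step 2: t = ln(2.7/1.7)/0.062
Step 3: t = ln(1.588)/0.062
Step 4: t = 0.4626/0.062 = 7.462 min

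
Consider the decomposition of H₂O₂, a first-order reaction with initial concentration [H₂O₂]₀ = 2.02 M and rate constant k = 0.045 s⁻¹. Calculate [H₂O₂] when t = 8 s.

1.409 M

Step 1: For a first-order reaction: [H₂O₂] = [H₂O₂]₀ × e^(-kt)
Step 2: [H₂O₂] = 2.02 × e^(-0.045 × 8)
Step 3: [H₂O₂] = 2.02 × e^(-0.36)
Step 4: [H₂O₂] = 2.02 × 0.697676 = 1.409 M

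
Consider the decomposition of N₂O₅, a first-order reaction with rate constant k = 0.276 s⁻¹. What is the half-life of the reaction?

2.511 s

Step 1: For a first-order reaction, t₁/₂ = ln(2)/k
Step 2: t₁/₂ = ln(2)/0.276
Step 3: t₁/₂ = 0.6931/0.276 = 2.511 s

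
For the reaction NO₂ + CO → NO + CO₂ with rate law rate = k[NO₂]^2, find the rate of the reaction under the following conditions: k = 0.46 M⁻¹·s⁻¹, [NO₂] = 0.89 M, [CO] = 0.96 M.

0.3644 M/s

Step 1: The rate law is rate = k[NO₂]^2
Step 2: Note that the rate does not depend on [CO] (zero order in CO).
Step 3: rate = 0.46 × (0.89)^2 = 0.364366 M/s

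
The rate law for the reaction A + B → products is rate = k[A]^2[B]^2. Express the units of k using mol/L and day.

(mol/L)⁻³·day⁻¹

Step 1: Overall order = 2 + 2 = 4.
Step 2: rate has units mol/L·day⁻¹; [A]^2[B]^2 has units (mol/L)^4.
Step 3: k = rate/([A]^2[B]^2), so units of k = (mol/L)^(1-4)·day⁻¹ = (mol/L)⁻³·day⁻¹.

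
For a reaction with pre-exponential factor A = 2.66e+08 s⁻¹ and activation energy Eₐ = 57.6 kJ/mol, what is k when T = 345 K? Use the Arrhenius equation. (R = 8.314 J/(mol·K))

5.05e-01 s⁻¹

Step 1: Use the Arrhenius equation: k = A × exp(-Eₐ/RT)
Step 2: Convert Eₐ to J/mol: 57.6 kJ/mol = 57600 J/mol
Step 3: Calculate the exponent: -Eₐ/(RT) = -57600/(8.314 × 345) = -20.08137
Step 4: k = 2.66e+08 × exp(-20.08137)
Step 5: k = 2.66e+08 × 1.90008e-09 = 5.0542e-01 s⁻¹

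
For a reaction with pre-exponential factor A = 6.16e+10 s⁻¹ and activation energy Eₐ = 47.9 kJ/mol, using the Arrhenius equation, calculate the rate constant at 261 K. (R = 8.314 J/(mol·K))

1.60e+01 s⁻¹

Step 1: Use the Arrhenius equation: k = A × exp(-Eₐ/RT)
Step 2: Convert Eₐ to J/mol: 47.9 kJ/mol = 47900 J/mol
Step 3: Calculate the exponent: -Eₐ/(RT) = -47900/(8.314 × 261) = -22.07420
Step 4: k = 6.16e+10 × exp(-22.07420)
Step 5: k = 6.16e+10 × 2.58998e-10 = 1.5954e+01 s⁻¹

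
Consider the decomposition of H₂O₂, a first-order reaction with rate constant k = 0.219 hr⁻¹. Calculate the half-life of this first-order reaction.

3.165 hr

Step 1: For a first-order reaction, t₁/₂ = ln(2)/k
Step 2: t₁/₂ = ln(2)/0.219
Step 3: t₁/₂ = 0.6931/0.219 = 3.165 hr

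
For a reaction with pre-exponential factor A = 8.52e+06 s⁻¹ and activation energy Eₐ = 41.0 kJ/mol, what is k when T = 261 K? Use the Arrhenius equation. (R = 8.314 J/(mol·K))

5.31e-02 s⁻¹

Step 1: Use the Arrhenius equation: k = A × exp(-Eₐ/RT)
Step 2: Convert Eₐ to J/mol: 41.0 kJ/mol = 41000 J/mol
Step 3: Calculate the exponent: -Eₐ/(RT) = -41000/(8.314 × 261) = -18.89441
Step 4: k = 8.52e+06 × exp(-18.89441)
Step 5: k = 8.52e+06 × 6.22676e-09 = 5.3052e-02 s⁻¹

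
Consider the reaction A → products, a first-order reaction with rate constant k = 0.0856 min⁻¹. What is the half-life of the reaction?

8.098 min

Step 1: For a first-order reaction, t₁/₂ = ln(2)/k
Step 2: t₁/₂ = ln(2)/0.0856
Step 3: t₁/₂ = 0.6931/0.0856 = 8.098 min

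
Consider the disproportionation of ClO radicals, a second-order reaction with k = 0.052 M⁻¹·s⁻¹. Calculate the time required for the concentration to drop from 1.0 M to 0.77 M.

5.744 s

Step 1: For second-order: t = (1/[ClO] - 1/[ClO]₀)/k
Step 2: t = (1/0.77 - 1/1.0)/0.052
Step 3: t = (1.299 - 1)/0.052
Step 4: t = 0.2987/0.052 = 5.744 s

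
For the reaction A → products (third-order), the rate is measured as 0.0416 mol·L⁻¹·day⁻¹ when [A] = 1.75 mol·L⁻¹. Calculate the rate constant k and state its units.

0.007762 (mol·L⁻¹)⁻²·day⁻¹

Step 1: rate = k[A]^3, so k = rate / [A]^3.
Step 2: k = 0.0416 / (1.75)^3 = 0.0416 / 5.359.
Step 3: k = 0.007762 (mol·L⁻¹)⁻²·day⁻¹.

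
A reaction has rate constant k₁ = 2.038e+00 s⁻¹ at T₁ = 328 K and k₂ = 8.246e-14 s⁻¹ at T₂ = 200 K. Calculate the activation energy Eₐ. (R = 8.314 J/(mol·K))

131.4 kJ/mol

Step 1: Use the two-temperature Arrhenius form: ln(k₂/k₁) = -Eₐ/R × (1/T₂ - 1/T₁)
Step 2: ln(k₂/k₁) = ln(8.246e-14/2.038e+00) = ln(4.04612e-14) = -30.8384
Step 3: 1/T₂ - 1/T₁ = 1/200 - 1/328 = 1.951220e-03 K⁻¹
Step 4: Eₐ = -R × ln(k₂/k₁) / (1/T₂ - 1/T₁) = -8.314 × -30.8384 / 1.951220e-03
Step 5: Eₐ = 1.3140e+05 J/mol = 131.4 kJ/mol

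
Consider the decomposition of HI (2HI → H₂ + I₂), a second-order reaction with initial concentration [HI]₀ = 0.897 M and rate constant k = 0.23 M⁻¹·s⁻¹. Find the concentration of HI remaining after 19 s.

0.1823 M

Step 1: For a second-order reaction: 1/[HI] = 1/[HI]₀ + kt
Step 2: 1/[HI] = 1/0.897 + 0.23 × 19
Step 3: 1/[HI] = 1.115 + 4.37 = 5.485
Step 4: [HI] = 1/5.485 = 0.1823 M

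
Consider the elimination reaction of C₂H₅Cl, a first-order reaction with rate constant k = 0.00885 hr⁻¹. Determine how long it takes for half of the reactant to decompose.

78.32 hr

Step 1: For a first-order reaction, t₁/₂ = ln(2)/k
Step 2: t₁/₂ = ln(2)/0.00885
Step 3: t₁/₂ = 0.6931/0.00885 = 78.32 hr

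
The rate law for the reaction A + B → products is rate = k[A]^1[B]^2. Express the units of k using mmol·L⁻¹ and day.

(mmol·L⁻¹)⁻²·day⁻¹

Step 1: Overall order = 1 + 2 = 3.
Step 2: rate has units mmol·L⁻¹·day⁻¹; [A]^1[B]^2 has units (mmol·L⁻¹)^3.
Step 3: k = rate/([A]^1[B]^2), so units of k = (mmol·L⁻¹)^(1-3)·day⁻¹ = (mmol·L⁻¹)⁻²·day⁻¹.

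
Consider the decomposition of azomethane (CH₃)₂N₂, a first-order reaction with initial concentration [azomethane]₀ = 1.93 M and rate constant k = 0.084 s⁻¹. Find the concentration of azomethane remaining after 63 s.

0.009711 M

Step 1: For a first-order reaction: [azomethane] = [azomethane]₀ × e^(-kt)
Step 2: [azomethane] = 1.93 × e^(-0.084 × 63)
Step 3: [azomethane] = 1.93 × e^(-5.292)
Step 4: [azomethane] = 1.93 × 0.00503169 = 0.009711 M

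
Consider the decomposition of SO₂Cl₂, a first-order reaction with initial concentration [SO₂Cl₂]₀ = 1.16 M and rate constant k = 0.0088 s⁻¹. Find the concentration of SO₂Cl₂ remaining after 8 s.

1.081 M

Step 1: For a first-order reaction: [SO₂Cl₂] = [SO₂Cl₂]₀ × e^(-kt)
Step 2: [SO₂Cl₂] = 1.16 × e^(-0.0088 × 8)
Step 3: [SO₂Cl₂] = 1.16 × e^(-0.0704)
Step 4: [SO₂Cl₂] = 1.16 × 0.932021 = 1.081 M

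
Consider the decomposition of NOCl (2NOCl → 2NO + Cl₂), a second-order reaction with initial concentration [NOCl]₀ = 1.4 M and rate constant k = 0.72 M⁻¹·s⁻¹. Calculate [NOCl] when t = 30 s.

0.04481 M

Step 1: For a second-order reaction: 1/[NOCl] = 1/[NOCl]₀ + kt
Step 2: 1/[NOCl] = 1/1.4 + 0.72 × 30
Step 3: 1/[NOCl] = 0.7143 + 21.6 = 22.31
Step 4: [NOCl] = 1/22.31 = 0.04481 M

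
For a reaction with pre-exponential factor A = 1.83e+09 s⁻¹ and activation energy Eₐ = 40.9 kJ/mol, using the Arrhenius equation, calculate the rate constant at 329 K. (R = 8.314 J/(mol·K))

5.87e+02 s⁻¹

Step 1: Use the Arrhenius equation: k = A × exp(-Eₐ/RT)
Step 2: Convert Eₐ to J/mol: 40.9 kJ/mol = 40900 J/mol
Step 3: Calculate the exponent: -Eₐ/(RT) = -40900/(8.314 × 329) = -14.95262
Step 4: k = 1.83e+09 × exp(-14.95262)
Step 5: k = 1.83e+09 × 3.20745e-07 = 5.8696e+02 s⁻¹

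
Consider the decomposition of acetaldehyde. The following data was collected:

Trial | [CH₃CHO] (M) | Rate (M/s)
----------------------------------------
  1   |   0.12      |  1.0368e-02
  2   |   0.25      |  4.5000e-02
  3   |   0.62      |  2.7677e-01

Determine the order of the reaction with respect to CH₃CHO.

second order (2)

Step 1: Compare trials to find order n where rate₂/rate₁ = ([CH₃CHO]₂/[CH₃CHO]₁)^n
Step 2: rate₂/rate₁ = 4.5000e-02/1.0368e-02 = 4.34
Step 3: [CH₃CHO]₂/[CH₃CHO]₁ = 0.25/0.12 = 2.083
Step 4: n = ln(4.34)/ln(2.083) = 2.00 ≈ 2
Step 5: The reaction is second order in CH₃CHO.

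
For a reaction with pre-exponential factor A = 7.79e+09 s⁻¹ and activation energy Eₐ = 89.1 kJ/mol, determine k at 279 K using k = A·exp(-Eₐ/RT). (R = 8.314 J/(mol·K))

1.62e-07 s⁻¹

Step 1: Use the Arrhenius equation: k = A × exp(-Eₐ/RT)
Step 2: Convert Eₐ to J/mol: 89.1 kJ/mol = 89100 J/mol
Step 3: Calculate the exponent: -Eₐ/(RT) = -89100/(8.314 × 279) = -38.41170
Step 4: k = 7.79e+09 × exp(-38.41170)
Step 5: k = 7.79e+09 × 2.07975e-17 = 1.6201e-07 s⁻¹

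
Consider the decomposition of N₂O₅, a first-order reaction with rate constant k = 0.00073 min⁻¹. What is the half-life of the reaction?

949.5 min

Step 1: For a first-order reaction, t₁/₂ = ln(2)/k
Step 2: t₁/₂ = ln(2)/0.00073
Step 3: t₁/₂ = 0.6931/0.00073 = 949.5 min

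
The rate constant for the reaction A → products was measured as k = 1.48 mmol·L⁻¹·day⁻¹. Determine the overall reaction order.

zeroth order (0)

Step 1: The units of k for an nth-order reaction are (concentration)^(1-n)·(time)⁻¹.
Step 2: Here k has units mmol·L⁻¹·day⁻¹, so the concentration exponent is 1.
Step 3: 1 - n = 1 ⇒ n = 0. The reaction is zeroth order.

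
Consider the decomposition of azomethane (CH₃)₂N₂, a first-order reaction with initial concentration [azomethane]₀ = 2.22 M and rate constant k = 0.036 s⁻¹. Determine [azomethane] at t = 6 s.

1.789 M

Step 1: For a first-order reaction: [azomethane] = [azomethane]₀ × e^(-kt)
Step 2: [azomethane] = 2.22 × e^(-0.036 × 6)
Step 3: [azomethane] = 2.22 × e^(-0.216)
Step 4: [azomethane] = 2.22 × 0.805735 = 1.789 M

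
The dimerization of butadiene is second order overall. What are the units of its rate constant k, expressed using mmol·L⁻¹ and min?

(mmol·L⁻¹)⁻¹·min⁻¹

Step 1: For overall order n, rate = k × (concentration)^n.
Step 2: Rate has units mmol·L⁻¹·min⁻¹; concentration term has units (mmol·L⁻¹)^2.
Step 3: k = rate / (concentration)^n, so units of k = (mmol·L⁻¹)^(1-2)·min⁻¹ = (mmol·L⁻¹)⁻¹·min⁻¹.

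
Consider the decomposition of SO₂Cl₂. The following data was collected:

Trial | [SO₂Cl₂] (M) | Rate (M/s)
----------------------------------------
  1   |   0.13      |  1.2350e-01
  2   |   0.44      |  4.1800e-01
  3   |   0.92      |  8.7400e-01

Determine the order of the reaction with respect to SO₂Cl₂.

first order (1)

Step 1: Compare trials to find order n where rate₂/rate₁ = ([SO₂Cl₂]₂/[SO₂Cl₂]₁)^n
Step 2: rate₂/rate₁ = 4.1800e-01/1.2350e-01 = 3.385
Step 3: [SO₂Cl₂]₂/[SO₂Cl₂]₁ = 0.44/0.13 = 3.385
Step 4: n = ln(3.385)/ln(3.385) = 1.00 ≈ 1
Step 5: The reaction is first order in SO₂Cl₂.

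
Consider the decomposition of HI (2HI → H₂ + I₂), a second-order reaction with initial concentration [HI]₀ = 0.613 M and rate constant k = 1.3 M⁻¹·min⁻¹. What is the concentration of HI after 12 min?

0.05803 M

Step 1: For a second-order reaction: 1/[HI] = 1/[HI]₀ + kt
Step 2: 1/[HI] = 1/0.613 + 1.3 × 12
Step 3: 1/[HI] = 1.631 + 15.6 = 17.23
Step 4: [HI] = 1/17.23 = 0.05803 M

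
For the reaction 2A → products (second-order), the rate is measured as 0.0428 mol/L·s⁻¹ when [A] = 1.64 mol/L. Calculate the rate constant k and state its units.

0.01591 (mol/L)⁻¹·s⁻¹

Step 1: rate = k[A]^2, so k = rate / [A]^2.
Step 2: k = 0.0428 / (1.64)^2 = 0.0428 / 2.69.
Step 3: k = 0.01591 (mol/L)⁻¹·s⁻¹.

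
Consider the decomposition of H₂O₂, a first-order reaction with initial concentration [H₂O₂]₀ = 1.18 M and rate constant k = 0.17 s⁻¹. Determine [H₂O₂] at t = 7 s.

0.359 M

Step 1: For a first-order reaction: [H₂O₂] = [H₂O₂]₀ × e^(-kt)
Step 2: [H₂O₂] = 1.18 × e^(-0.17 × 7)
Step 3: [H₂O₂] = 1.18 × e^(-1.19)
Step 4: [H₂O₂] = 1.18 × 0.304221 = 0.359 M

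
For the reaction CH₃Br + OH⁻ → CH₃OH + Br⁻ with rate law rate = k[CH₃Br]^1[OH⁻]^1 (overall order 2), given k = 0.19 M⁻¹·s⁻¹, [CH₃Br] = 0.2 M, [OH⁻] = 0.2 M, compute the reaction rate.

0.0076 M/s

Step 1: The rate law is rate = k[CH₃Br]^1[OH⁻]^1, overall order = 1+1 = 2
Step 2: Substitute values: rate = 0.19 × (0.2)^1 × (0.2)^1
Step 3: rate = 0.19 × 0.2 × 0.2 = 0.0076 M/s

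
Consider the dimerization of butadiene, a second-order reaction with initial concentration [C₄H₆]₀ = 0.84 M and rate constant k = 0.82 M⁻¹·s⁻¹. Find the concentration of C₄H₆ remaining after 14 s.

0.07892 M

Step 1: For a second-order reaction: 1/[C₄H₆] = 1/[C₄H₆]₀ + kt
Step 2: 1/[C₄H₆] = 1/0.84 + 0.82 × 14
Step 3: 1/[C₄H₆] = 1.19 + 11.48 = 12.67
Step 4: [C₄H₆] = 1/12.67 = 0.07892 M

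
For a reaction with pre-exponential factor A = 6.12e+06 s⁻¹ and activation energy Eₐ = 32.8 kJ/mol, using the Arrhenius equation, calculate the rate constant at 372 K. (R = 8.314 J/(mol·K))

1.52e+02 s⁻¹

Step 1: Use the Arrhenius equation: k = A × exp(-Eₐ/RT)
Step 2: Convert Eₐ to J/mol: 32.8 kJ/mol = 32800 J/mol
Step 3: Calculate the exponent: -Eₐ/(RT) = -32800/(8.314 × 372) = -10.60525
Step 4: k = 6.12e+06 × exp(-10.60525)
Step 5: k = 6.12e+06 × 2.47855e-05 = 1.5169e+02 s⁻¹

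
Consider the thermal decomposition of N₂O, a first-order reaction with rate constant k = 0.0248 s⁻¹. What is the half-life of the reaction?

27.95 s

Step 1: For a first-order reaction, t₁/₂ = ln(2)/k
Step 2: t₁/₂ = ln(2)/0.0248
Step 3: t₁/₂ = 0.6931/0.0248 = 27.95 s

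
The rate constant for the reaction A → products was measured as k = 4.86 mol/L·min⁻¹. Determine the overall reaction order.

zeroth order (0)

Step 1: The units of k for an nth-order reaction are (concentration)^(1-n)·(time)⁻¹.
Step 2: Here k has units mol/L·min⁻¹, so the concentration exponent is 1.
Step 3: 1 - n = 1 ⇒ n = 0. The reaction is zeroth order.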